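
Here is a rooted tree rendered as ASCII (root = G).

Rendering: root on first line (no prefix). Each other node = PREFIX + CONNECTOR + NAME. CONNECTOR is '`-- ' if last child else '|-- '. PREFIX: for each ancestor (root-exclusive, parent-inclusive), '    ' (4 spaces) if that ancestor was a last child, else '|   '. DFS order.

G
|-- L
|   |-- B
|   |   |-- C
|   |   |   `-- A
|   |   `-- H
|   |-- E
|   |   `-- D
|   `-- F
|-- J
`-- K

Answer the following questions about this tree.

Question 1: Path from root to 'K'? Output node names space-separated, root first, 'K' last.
Answer: G K

Derivation:
Walk down from root: G -> K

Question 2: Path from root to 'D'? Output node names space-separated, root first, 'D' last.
Answer: G L E D

Derivation:
Walk down from root: G -> L -> E -> D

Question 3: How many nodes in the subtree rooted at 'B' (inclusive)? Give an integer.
Answer: 4

Derivation:
Subtree rooted at B contains: A, B, C, H
Count = 4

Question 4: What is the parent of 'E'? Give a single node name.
Answer: L

Derivation:
Scan adjacency: E appears as child of L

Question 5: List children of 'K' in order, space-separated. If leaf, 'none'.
Node K's children (from adjacency): (leaf)

Answer: none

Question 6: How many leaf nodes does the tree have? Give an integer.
Leaves (nodes with no children): A, D, F, H, J, K

Answer: 6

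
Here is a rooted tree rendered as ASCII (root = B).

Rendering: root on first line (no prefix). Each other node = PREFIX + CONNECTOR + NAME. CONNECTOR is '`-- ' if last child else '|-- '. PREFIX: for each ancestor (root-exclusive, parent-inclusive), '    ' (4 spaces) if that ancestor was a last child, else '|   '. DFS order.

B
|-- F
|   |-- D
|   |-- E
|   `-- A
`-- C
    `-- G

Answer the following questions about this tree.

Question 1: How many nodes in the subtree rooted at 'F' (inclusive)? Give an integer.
Subtree rooted at F contains: A, D, E, F
Count = 4

Answer: 4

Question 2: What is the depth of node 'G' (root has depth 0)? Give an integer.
Path from root to G: B -> C -> G
Depth = number of edges = 2

Answer: 2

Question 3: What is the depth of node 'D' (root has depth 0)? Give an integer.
Answer: 2

Derivation:
Path from root to D: B -> F -> D
Depth = number of edges = 2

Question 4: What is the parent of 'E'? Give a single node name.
Scan adjacency: E appears as child of F

Answer: F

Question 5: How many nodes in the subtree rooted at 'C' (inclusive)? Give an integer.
Answer: 2

Derivation:
Subtree rooted at C contains: C, G
Count = 2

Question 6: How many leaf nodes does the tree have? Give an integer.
Answer: 4

Derivation:
Leaves (nodes with no children): A, D, E, G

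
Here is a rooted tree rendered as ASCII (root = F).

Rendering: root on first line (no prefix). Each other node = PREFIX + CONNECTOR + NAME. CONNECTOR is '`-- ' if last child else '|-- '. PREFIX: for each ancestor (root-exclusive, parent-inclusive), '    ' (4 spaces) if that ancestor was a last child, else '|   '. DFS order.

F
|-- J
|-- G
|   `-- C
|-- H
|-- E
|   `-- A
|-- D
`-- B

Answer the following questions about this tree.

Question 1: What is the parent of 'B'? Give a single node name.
Answer: F

Derivation:
Scan adjacency: B appears as child of F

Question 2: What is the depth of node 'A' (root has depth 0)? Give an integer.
Path from root to A: F -> E -> A
Depth = number of edges = 2

Answer: 2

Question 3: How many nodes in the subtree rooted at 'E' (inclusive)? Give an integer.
Subtree rooted at E contains: A, E
Count = 2

Answer: 2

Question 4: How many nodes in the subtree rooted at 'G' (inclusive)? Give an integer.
Answer: 2

Derivation:
Subtree rooted at G contains: C, G
Count = 2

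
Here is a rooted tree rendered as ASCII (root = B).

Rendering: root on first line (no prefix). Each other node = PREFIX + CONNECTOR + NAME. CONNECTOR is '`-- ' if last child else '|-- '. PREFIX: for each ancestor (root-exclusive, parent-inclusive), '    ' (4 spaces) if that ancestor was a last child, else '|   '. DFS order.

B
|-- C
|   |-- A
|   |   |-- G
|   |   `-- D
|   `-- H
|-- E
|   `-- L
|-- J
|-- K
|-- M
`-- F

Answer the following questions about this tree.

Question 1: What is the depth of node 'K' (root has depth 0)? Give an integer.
Path from root to K: B -> K
Depth = number of edges = 1

Answer: 1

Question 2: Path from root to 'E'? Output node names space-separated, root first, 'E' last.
Answer: B E

Derivation:
Walk down from root: B -> E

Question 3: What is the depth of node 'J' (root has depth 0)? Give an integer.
Answer: 1

Derivation:
Path from root to J: B -> J
Depth = number of edges = 1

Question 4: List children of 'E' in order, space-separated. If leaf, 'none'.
Answer: L

Derivation:
Node E's children (from adjacency): L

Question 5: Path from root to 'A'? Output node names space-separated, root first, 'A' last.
Answer: B C A

Derivation:
Walk down from root: B -> C -> A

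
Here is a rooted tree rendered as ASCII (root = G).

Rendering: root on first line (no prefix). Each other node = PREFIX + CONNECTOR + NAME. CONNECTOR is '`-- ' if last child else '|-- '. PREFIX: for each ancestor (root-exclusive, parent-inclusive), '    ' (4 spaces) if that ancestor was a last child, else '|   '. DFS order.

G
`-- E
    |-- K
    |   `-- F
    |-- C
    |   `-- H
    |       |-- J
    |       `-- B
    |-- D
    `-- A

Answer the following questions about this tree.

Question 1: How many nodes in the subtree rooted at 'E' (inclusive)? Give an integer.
Subtree rooted at E contains: A, B, C, D, E, F, H, J, K
Count = 9

Answer: 9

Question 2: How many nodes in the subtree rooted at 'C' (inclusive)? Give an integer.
Answer: 4

Derivation:
Subtree rooted at C contains: B, C, H, J
Count = 4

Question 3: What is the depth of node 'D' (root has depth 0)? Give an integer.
Answer: 2

Derivation:
Path from root to D: G -> E -> D
Depth = number of edges = 2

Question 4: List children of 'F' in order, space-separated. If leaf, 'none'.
Answer: none

Derivation:
Node F's children (from adjacency): (leaf)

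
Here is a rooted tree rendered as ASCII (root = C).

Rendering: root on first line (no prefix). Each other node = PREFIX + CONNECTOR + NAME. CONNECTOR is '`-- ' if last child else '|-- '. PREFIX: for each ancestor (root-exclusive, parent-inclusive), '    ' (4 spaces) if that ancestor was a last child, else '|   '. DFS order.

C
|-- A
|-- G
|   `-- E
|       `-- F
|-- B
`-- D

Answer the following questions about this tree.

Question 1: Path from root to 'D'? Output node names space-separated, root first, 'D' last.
Answer: C D

Derivation:
Walk down from root: C -> D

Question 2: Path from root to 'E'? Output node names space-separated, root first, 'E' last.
Walk down from root: C -> G -> E

Answer: C G E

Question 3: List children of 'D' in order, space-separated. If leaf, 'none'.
Answer: none

Derivation:
Node D's children (from adjacency): (leaf)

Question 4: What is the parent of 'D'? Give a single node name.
Answer: C

Derivation:
Scan adjacency: D appears as child of C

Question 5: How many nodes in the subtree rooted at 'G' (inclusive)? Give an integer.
Subtree rooted at G contains: E, F, G
Count = 3

Answer: 3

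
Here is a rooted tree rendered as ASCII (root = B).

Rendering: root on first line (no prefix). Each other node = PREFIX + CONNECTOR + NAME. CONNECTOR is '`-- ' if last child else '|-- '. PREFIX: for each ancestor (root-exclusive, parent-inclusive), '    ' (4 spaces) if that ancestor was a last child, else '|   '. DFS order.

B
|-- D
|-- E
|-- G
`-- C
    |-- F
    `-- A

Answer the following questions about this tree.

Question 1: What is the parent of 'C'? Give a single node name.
Answer: B

Derivation:
Scan adjacency: C appears as child of B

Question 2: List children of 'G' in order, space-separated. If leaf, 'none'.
Answer: none

Derivation:
Node G's children (from adjacency): (leaf)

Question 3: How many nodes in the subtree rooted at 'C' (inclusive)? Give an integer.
Subtree rooted at C contains: A, C, F
Count = 3

Answer: 3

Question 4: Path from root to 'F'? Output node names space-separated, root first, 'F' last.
Answer: B C F

Derivation:
Walk down from root: B -> C -> F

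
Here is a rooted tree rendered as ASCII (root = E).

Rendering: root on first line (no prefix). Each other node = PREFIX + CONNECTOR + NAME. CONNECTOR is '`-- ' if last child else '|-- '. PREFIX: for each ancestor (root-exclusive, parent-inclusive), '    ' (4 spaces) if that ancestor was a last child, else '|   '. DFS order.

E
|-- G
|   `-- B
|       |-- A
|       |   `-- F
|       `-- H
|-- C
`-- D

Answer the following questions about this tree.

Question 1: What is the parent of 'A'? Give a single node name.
Scan adjacency: A appears as child of B

Answer: B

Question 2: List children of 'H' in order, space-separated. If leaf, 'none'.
Node H's children (from adjacency): (leaf)

Answer: none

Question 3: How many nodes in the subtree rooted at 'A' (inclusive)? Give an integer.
Answer: 2

Derivation:
Subtree rooted at A contains: A, F
Count = 2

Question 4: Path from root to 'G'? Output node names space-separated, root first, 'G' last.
Walk down from root: E -> G

Answer: E G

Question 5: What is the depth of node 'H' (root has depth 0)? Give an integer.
Path from root to H: E -> G -> B -> H
Depth = number of edges = 3

Answer: 3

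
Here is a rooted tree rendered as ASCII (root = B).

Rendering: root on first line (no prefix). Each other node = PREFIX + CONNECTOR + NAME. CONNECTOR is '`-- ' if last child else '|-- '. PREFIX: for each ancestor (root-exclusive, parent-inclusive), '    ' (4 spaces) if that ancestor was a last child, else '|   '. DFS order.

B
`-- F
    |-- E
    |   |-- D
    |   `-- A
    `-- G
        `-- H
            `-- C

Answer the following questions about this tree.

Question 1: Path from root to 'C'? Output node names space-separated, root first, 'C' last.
Walk down from root: B -> F -> G -> H -> C

Answer: B F G H C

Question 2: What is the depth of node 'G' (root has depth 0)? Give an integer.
Path from root to G: B -> F -> G
Depth = number of edges = 2

Answer: 2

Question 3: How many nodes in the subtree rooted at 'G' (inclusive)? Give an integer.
Subtree rooted at G contains: C, G, H
Count = 3

Answer: 3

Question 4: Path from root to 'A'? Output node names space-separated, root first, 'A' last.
Answer: B F E A

Derivation:
Walk down from root: B -> F -> E -> A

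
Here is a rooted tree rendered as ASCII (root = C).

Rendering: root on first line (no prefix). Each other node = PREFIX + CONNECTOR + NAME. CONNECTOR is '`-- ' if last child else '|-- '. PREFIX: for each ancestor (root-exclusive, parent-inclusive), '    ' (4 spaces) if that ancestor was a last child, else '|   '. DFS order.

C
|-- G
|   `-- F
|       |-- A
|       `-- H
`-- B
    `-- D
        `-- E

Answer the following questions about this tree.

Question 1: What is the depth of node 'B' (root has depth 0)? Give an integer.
Path from root to B: C -> B
Depth = number of edges = 1

Answer: 1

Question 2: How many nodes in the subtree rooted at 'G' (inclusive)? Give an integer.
Subtree rooted at G contains: A, F, G, H
Count = 4

Answer: 4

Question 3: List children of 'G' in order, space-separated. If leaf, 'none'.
Node G's children (from adjacency): F

Answer: F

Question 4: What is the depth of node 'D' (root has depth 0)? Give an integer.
Path from root to D: C -> B -> D
Depth = number of edges = 2

Answer: 2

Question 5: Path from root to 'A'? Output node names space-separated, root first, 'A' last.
Answer: C G F A

Derivation:
Walk down from root: C -> G -> F -> A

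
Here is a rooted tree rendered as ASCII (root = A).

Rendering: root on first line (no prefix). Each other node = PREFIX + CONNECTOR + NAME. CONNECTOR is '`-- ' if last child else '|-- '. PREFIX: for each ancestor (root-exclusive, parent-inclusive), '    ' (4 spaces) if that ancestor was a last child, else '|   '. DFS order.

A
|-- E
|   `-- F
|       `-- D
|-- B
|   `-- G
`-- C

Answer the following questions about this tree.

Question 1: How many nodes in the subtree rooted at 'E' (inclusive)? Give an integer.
Subtree rooted at E contains: D, E, F
Count = 3

Answer: 3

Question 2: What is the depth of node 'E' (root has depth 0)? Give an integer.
Answer: 1

Derivation:
Path from root to E: A -> E
Depth = number of edges = 1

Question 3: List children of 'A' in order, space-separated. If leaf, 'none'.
Answer: E B C

Derivation:
Node A's children (from adjacency): E, B, C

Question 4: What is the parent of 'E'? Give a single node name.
Scan adjacency: E appears as child of A

Answer: A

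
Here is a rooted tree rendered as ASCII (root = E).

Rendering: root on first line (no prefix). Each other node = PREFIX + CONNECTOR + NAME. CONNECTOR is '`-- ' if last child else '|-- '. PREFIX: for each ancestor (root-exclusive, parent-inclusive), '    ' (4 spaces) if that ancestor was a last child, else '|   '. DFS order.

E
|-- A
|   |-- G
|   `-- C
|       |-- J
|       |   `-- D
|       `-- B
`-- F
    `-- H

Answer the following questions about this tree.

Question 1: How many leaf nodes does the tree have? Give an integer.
Answer: 4

Derivation:
Leaves (nodes with no children): B, D, G, H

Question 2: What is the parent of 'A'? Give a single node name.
Scan adjacency: A appears as child of E

Answer: E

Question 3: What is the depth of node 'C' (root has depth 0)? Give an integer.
Path from root to C: E -> A -> C
Depth = number of edges = 2

Answer: 2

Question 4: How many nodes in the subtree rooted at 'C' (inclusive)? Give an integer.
Answer: 4

Derivation:
Subtree rooted at C contains: B, C, D, J
Count = 4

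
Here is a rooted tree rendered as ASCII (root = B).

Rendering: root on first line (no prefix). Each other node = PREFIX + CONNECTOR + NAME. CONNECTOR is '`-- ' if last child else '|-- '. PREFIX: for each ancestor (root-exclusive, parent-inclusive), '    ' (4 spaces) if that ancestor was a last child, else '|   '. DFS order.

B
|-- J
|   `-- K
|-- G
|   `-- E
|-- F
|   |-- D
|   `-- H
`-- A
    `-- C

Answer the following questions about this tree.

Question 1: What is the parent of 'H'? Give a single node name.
Scan adjacency: H appears as child of F

Answer: F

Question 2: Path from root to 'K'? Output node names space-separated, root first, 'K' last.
Walk down from root: B -> J -> K

Answer: B J K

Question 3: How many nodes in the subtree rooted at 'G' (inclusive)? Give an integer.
Subtree rooted at G contains: E, G
Count = 2

Answer: 2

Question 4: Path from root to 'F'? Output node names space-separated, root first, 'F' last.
Answer: B F

Derivation:
Walk down from root: B -> F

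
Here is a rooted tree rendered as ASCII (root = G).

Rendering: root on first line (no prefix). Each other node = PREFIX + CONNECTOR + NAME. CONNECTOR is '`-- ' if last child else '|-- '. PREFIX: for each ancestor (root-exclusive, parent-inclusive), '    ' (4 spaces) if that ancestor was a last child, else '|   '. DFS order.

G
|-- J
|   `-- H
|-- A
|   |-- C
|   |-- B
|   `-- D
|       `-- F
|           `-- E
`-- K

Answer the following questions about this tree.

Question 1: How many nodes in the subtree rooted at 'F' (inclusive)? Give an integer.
Subtree rooted at F contains: E, F
Count = 2

Answer: 2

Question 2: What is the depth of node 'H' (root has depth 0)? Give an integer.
Answer: 2

Derivation:
Path from root to H: G -> J -> H
Depth = number of edges = 2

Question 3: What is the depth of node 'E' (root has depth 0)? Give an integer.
Path from root to E: G -> A -> D -> F -> E
Depth = number of edges = 4

Answer: 4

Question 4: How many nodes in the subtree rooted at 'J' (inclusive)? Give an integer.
Subtree rooted at J contains: H, J
Count = 2

Answer: 2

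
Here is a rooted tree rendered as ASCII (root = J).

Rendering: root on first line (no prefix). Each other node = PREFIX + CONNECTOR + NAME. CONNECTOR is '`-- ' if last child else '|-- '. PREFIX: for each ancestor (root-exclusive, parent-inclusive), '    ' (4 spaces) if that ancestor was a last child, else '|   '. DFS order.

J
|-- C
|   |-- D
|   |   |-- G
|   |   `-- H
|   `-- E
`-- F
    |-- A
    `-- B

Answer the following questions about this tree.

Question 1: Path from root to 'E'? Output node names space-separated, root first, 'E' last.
Walk down from root: J -> C -> E

Answer: J C E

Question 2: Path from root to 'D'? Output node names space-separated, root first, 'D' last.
Answer: J C D

Derivation:
Walk down from root: J -> C -> D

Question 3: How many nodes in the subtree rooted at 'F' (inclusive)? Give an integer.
Subtree rooted at F contains: A, B, F
Count = 3

Answer: 3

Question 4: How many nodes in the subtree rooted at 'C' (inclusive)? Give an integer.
Subtree rooted at C contains: C, D, E, G, H
Count = 5

Answer: 5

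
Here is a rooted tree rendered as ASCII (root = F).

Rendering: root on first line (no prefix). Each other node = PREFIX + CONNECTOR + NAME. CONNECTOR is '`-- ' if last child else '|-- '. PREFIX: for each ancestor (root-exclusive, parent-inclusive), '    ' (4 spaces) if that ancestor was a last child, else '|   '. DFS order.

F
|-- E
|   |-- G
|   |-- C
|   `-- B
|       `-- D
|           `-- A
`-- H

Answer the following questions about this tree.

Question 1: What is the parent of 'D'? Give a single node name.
Scan adjacency: D appears as child of B

Answer: B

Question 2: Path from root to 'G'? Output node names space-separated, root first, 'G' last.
Walk down from root: F -> E -> G

Answer: F E G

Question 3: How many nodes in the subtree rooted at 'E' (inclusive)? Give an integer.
Answer: 6

Derivation:
Subtree rooted at E contains: A, B, C, D, E, G
Count = 6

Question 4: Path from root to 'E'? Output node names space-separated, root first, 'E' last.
Walk down from root: F -> E

Answer: F E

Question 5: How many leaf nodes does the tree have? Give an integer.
Answer: 4

Derivation:
Leaves (nodes with no children): A, C, G, H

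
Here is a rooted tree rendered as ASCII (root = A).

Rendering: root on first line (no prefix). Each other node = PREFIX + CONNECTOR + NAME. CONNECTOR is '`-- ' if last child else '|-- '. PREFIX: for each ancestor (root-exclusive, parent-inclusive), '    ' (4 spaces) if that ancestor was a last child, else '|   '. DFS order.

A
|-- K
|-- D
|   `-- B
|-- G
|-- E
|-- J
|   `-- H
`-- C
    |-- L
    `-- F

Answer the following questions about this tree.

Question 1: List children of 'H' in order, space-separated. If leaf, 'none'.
Answer: none

Derivation:
Node H's children (from adjacency): (leaf)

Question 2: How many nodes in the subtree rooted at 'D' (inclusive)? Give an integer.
Answer: 2

Derivation:
Subtree rooted at D contains: B, D
Count = 2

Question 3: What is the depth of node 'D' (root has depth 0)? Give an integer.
Answer: 1

Derivation:
Path from root to D: A -> D
Depth = number of edges = 1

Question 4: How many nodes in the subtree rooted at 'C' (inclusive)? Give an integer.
Subtree rooted at C contains: C, F, L
Count = 3

Answer: 3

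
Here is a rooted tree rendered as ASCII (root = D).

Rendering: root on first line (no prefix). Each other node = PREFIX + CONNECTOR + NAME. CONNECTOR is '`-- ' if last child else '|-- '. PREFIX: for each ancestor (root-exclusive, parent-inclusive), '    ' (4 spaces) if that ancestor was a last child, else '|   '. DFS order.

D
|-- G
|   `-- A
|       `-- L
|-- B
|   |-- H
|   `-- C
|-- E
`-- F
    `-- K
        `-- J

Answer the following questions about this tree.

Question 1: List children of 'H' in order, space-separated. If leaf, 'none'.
Answer: none

Derivation:
Node H's children (from adjacency): (leaf)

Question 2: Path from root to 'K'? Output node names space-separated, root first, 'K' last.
Answer: D F K

Derivation:
Walk down from root: D -> F -> K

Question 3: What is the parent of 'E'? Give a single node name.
Scan adjacency: E appears as child of D

Answer: D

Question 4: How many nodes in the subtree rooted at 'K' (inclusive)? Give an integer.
Subtree rooted at K contains: J, K
Count = 2

Answer: 2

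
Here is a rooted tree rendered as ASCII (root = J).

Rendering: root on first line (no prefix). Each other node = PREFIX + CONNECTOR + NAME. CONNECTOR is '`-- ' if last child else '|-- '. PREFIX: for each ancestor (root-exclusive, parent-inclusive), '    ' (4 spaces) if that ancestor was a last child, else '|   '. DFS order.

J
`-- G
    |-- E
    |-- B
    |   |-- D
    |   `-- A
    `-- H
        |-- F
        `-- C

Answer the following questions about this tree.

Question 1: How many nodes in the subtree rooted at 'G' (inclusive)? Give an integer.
Answer: 8

Derivation:
Subtree rooted at G contains: A, B, C, D, E, F, G, H
Count = 8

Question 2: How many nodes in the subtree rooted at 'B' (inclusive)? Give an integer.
Subtree rooted at B contains: A, B, D
Count = 3

Answer: 3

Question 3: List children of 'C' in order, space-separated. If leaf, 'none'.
Answer: none

Derivation:
Node C's children (from adjacency): (leaf)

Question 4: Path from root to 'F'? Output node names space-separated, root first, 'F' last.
Answer: J G H F

Derivation:
Walk down from root: J -> G -> H -> F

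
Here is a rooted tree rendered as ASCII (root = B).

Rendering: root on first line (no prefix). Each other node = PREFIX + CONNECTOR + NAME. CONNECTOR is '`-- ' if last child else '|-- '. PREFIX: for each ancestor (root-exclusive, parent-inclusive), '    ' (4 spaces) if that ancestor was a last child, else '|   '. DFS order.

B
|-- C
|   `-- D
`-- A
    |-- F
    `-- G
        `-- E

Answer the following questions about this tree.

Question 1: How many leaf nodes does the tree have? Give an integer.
Leaves (nodes with no children): D, E, F

Answer: 3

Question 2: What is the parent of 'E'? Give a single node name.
Scan adjacency: E appears as child of G

Answer: G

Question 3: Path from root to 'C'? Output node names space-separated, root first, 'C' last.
Answer: B C

Derivation:
Walk down from root: B -> C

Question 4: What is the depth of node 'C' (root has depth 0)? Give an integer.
Answer: 1

Derivation:
Path from root to C: B -> C
Depth = number of edges = 1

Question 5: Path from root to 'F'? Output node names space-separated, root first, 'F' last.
Answer: B A F

Derivation:
Walk down from root: B -> A -> F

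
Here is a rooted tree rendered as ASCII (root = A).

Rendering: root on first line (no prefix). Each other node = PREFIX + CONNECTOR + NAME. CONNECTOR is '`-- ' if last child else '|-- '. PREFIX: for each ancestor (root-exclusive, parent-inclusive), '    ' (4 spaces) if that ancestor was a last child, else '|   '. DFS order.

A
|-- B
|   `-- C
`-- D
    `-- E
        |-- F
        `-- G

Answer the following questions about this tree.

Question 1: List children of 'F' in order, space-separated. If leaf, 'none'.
Node F's children (from adjacency): (leaf)

Answer: none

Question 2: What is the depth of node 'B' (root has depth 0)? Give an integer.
Path from root to B: A -> B
Depth = number of edges = 1

Answer: 1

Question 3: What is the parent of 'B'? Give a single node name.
Answer: A

Derivation:
Scan adjacency: B appears as child of A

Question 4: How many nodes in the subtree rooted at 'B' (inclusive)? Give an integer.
Subtree rooted at B contains: B, C
Count = 2

Answer: 2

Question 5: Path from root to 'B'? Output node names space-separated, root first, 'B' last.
Answer: A B

Derivation:
Walk down from root: A -> B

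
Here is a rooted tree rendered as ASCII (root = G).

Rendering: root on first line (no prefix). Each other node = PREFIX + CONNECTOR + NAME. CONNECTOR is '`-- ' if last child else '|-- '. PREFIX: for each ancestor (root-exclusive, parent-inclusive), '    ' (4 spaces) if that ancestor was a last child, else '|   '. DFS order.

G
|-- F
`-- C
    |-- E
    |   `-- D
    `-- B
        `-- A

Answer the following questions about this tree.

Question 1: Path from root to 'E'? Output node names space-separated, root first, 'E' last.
Walk down from root: G -> C -> E

Answer: G C E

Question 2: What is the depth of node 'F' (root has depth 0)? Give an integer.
Path from root to F: G -> F
Depth = number of edges = 1

Answer: 1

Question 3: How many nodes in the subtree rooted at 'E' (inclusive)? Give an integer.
Answer: 2

Derivation:
Subtree rooted at E contains: D, E
Count = 2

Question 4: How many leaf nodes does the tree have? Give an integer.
Leaves (nodes with no children): A, D, F

Answer: 3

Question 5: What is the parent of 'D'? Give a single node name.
Scan adjacency: D appears as child of E

Answer: E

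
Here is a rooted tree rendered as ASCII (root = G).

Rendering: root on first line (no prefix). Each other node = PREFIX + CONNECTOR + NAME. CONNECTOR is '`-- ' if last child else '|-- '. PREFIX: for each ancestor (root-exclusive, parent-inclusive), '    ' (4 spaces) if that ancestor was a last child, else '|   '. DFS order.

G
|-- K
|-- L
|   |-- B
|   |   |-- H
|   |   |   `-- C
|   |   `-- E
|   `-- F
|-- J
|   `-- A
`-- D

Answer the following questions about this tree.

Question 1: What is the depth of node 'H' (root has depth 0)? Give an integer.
Answer: 3

Derivation:
Path from root to H: G -> L -> B -> H
Depth = number of edges = 3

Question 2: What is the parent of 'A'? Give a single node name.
Answer: J

Derivation:
Scan adjacency: A appears as child of J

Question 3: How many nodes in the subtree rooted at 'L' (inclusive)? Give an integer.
Subtree rooted at L contains: B, C, E, F, H, L
Count = 6

Answer: 6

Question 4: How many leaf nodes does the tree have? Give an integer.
Leaves (nodes with no children): A, C, D, E, F, K

Answer: 6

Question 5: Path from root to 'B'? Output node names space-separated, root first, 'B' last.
Answer: G L B

Derivation:
Walk down from root: G -> L -> B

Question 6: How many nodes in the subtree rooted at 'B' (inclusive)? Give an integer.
Subtree rooted at B contains: B, C, E, H
Count = 4

Answer: 4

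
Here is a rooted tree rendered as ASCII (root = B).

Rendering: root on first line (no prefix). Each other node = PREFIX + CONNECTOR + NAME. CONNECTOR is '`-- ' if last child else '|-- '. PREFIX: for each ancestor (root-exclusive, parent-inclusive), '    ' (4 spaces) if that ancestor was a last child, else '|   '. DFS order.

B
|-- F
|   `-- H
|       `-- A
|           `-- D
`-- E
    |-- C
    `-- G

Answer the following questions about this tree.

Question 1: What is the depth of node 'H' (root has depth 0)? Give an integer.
Answer: 2

Derivation:
Path from root to H: B -> F -> H
Depth = number of edges = 2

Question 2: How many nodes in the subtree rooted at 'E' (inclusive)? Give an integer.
Subtree rooted at E contains: C, E, G
Count = 3

Answer: 3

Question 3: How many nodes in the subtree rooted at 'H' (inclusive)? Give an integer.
Answer: 3

Derivation:
Subtree rooted at H contains: A, D, H
Count = 3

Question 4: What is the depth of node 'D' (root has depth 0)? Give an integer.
Path from root to D: B -> F -> H -> A -> D
Depth = number of edges = 4

Answer: 4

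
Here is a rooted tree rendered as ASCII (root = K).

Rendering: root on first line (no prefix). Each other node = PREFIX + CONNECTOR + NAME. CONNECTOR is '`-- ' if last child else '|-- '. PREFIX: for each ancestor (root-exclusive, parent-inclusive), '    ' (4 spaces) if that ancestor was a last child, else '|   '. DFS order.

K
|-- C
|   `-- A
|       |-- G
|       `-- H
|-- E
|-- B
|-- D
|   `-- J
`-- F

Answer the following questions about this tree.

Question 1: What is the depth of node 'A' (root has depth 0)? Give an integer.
Answer: 2

Derivation:
Path from root to A: K -> C -> A
Depth = number of edges = 2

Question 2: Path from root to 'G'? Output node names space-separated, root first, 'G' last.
Walk down from root: K -> C -> A -> G

Answer: K C A G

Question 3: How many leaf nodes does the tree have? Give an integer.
Leaves (nodes with no children): B, E, F, G, H, J

Answer: 6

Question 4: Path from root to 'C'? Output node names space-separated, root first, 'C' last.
Answer: K C

Derivation:
Walk down from root: K -> C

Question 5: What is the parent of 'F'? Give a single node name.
Scan adjacency: F appears as child of K

Answer: K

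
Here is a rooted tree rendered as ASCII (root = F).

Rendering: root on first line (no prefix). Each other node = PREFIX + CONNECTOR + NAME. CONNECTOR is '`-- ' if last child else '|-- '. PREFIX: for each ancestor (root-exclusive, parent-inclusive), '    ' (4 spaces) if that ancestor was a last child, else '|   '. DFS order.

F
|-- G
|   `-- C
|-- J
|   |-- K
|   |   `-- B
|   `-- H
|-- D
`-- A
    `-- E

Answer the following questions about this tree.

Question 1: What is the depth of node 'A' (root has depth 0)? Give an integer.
Path from root to A: F -> A
Depth = number of edges = 1

Answer: 1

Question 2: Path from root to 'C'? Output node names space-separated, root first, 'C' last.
Answer: F G C

Derivation:
Walk down from root: F -> G -> C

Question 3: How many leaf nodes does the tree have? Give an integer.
Answer: 5

Derivation:
Leaves (nodes with no children): B, C, D, E, H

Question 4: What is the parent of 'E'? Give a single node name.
Scan adjacency: E appears as child of A

Answer: A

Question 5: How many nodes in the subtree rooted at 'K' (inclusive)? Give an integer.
Answer: 2

Derivation:
Subtree rooted at K contains: B, K
Count = 2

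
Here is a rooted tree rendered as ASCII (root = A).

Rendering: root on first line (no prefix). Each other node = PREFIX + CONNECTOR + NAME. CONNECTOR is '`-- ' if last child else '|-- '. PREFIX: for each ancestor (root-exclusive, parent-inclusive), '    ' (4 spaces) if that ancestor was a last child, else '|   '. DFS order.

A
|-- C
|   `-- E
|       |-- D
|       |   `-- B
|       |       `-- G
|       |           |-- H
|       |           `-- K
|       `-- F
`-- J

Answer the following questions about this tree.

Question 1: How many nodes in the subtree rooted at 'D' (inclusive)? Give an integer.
Answer: 5

Derivation:
Subtree rooted at D contains: B, D, G, H, K
Count = 5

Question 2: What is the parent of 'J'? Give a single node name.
Scan adjacency: J appears as child of A

Answer: A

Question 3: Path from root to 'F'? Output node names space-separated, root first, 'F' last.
Answer: A C E F

Derivation:
Walk down from root: A -> C -> E -> F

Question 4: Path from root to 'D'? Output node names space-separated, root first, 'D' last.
Walk down from root: A -> C -> E -> D

Answer: A C E D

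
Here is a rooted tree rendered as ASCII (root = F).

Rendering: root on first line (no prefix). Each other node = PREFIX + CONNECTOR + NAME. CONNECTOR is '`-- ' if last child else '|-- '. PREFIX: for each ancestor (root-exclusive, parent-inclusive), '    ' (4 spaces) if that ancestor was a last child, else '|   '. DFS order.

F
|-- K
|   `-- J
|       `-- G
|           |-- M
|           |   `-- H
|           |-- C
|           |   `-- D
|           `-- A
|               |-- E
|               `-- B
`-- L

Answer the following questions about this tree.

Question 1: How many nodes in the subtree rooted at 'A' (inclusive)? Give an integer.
Answer: 3

Derivation:
Subtree rooted at A contains: A, B, E
Count = 3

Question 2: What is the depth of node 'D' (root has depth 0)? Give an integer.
Answer: 5

Derivation:
Path from root to D: F -> K -> J -> G -> C -> D
Depth = number of edges = 5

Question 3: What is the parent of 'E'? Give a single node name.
Answer: A

Derivation:
Scan adjacency: E appears as child of A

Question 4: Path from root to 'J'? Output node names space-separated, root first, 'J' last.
Answer: F K J

Derivation:
Walk down from root: F -> K -> J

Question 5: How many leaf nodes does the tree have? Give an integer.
Answer: 5

Derivation:
Leaves (nodes with no children): B, D, E, H, L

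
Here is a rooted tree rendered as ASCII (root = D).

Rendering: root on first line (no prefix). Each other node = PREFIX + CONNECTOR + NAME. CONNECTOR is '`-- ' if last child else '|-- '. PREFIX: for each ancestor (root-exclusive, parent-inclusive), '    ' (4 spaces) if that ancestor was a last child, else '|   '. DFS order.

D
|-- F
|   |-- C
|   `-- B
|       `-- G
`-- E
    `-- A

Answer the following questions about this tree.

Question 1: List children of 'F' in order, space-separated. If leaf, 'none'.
Answer: C B

Derivation:
Node F's children (from adjacency): C, B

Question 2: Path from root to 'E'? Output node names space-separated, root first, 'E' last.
Answer: D E

Derivation:
Walk down from root: D -> E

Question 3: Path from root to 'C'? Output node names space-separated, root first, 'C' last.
Walk down from root: D -> F -> C

Answer: D F C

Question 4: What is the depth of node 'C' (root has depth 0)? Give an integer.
Path from root to C: D -> F -> C
Depth = number of edges = 2

Answer: 2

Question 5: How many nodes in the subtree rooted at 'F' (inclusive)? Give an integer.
Answer: 4

Derivation:
Subtree rooted at F contains: B, C, F, G
Count = 4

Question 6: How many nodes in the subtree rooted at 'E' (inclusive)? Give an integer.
Answer: 2

Derivation:
Subtree rooted at E contains: A, E
Count = 2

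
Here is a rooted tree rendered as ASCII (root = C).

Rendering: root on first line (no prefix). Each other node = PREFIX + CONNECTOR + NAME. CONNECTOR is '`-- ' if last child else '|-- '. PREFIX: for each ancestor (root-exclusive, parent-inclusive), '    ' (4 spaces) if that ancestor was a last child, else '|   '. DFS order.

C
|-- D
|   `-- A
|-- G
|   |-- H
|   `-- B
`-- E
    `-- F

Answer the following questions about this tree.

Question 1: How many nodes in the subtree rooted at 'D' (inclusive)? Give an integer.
Answer: 2

Derivation:
Subtree rooted at D contains: A, D
Count = 2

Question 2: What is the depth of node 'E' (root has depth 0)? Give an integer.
Answer: 1

Derivation:
Path from root to E: C -> E
Depth = number of edges = 1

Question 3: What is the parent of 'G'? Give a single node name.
Scan adjacency: G appears as child of C

Answer: C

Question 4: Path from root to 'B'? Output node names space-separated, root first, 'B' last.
Answer: C G B

Derivation:
Walk down from root: C -> G -> B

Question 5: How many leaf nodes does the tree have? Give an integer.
Leaves (nodes with no children): A, B, F, H

Answer: 4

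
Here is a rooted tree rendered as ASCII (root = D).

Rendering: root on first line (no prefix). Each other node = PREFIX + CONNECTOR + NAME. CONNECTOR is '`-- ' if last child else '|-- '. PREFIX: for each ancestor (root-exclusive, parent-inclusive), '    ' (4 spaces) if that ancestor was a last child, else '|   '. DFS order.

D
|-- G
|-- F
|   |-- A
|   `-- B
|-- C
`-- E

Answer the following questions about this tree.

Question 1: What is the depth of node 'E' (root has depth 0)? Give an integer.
Path from root to E: D -> E
Depth = number of edges = 1

Answer: 1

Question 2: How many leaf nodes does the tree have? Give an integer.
Answer: 5

Derivation:
Leaves (nodes with no children): A, B, C, E, G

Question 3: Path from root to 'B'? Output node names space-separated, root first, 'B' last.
Walk down from root: D -> F -> B

Answer: D F B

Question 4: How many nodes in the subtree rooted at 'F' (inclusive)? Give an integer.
Subtree rooted at F contains: A, B, F
Count = 3

Answer: 3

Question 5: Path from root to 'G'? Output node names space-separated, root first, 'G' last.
Walk down from root: D -> G

Answer: D G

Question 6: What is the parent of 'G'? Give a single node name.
Scan adjacency: G appears as child of D

Answer: D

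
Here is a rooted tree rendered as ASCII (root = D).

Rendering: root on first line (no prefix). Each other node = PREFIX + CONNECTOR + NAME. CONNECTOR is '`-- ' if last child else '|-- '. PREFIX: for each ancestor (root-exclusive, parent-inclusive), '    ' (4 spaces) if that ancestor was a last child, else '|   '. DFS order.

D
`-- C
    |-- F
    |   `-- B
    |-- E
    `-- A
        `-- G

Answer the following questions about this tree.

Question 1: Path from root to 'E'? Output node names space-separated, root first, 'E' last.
Walk down from root: D -> C -> E

Answer: D C E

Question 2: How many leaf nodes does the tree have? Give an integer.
Leaves (nodes with no children): B, E, G

Answer: 3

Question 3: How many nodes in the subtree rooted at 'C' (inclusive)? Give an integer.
Answer: 6

Derivation:
Subtree rooted at C contains: A, B, C, E, F, G
Count = 6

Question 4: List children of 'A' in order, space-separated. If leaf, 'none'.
Node A's children (from adjacency): G

Answer: G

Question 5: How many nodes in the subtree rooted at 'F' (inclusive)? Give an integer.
Answer: 2

Derivation:
Subtree rooted at F contains: B, F
Count = 2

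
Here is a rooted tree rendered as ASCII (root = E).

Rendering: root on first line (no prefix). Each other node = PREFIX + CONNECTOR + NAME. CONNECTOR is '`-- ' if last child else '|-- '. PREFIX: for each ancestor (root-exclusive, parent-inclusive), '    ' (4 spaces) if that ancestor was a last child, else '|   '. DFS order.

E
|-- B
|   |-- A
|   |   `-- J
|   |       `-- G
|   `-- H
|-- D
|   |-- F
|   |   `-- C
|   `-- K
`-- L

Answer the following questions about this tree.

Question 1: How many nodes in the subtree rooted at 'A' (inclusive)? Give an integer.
Answer: 3

Derivation:
Subtree rooted at A contains: A, G, J
Count = 3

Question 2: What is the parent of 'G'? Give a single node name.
Answer: J

Derivation:
Scan adjacency: G appears as child of J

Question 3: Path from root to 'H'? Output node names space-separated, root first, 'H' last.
Answer: E B H

Derivation:
Walk down from root: E -> B -> H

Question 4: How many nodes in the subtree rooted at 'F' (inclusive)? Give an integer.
Subtree rooted at F contains: C, F
Count = 2

Answer: 2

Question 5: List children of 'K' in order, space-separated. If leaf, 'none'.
Node K's children (from adjacency): (leaf)

Answer: none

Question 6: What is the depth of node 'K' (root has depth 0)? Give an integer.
Path from root to K: E -> D -> K
Depth = number of edges = 2

Answer: 2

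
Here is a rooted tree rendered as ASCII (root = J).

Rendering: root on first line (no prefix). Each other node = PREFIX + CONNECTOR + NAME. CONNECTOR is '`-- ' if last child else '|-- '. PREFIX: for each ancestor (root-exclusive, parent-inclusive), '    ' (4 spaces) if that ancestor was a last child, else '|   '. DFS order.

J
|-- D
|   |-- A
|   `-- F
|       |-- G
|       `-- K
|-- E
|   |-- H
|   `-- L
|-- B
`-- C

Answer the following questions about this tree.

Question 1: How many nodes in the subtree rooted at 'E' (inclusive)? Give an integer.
Answer: 3

Derivation:
Subtree rooted at E contains: E, H, L
Count = 3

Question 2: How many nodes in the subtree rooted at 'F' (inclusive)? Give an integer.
Subtree rooted at F contains: F, G, K
Count = 3

Answer: 3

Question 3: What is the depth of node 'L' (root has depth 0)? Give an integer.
Path from root to L: J -> E -> L
Depth = number of edges = 2

Answer: 2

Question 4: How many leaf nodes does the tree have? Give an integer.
Leaves (nodes with no children): A, B, C, G, H, K, L

Answer: 7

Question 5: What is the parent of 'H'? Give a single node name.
Answer: E

Derivation:
Scan adjacency: H appears as child of E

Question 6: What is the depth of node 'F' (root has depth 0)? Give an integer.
Path from root to F: J -> D -> F
Depth = number of edges = 2

Answer: 2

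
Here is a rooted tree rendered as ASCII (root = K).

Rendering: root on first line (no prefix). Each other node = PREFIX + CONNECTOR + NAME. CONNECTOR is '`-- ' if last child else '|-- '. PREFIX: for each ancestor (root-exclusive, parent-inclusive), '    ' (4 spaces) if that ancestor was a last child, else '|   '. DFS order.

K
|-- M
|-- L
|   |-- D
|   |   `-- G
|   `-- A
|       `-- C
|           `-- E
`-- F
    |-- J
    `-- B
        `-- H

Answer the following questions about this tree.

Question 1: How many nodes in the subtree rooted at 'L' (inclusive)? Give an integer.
Subtree rooted at L contains: A, C, D, E, G, L
Count = 6

Answer: 6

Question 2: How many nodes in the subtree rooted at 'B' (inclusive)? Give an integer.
Answer: 2

Derivation:
Subtree rooted at B contains: B, H
Count = 2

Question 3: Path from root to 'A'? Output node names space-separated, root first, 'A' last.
Answer: K L A

Derivation:
Walk down from root: K -> L -> A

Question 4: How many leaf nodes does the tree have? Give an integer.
Leaves (nodes with no children): E, G, H, J, M

Answer: 5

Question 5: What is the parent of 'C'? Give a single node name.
Answer: A

Derivation:
Scan adjacency: C appears as child of A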